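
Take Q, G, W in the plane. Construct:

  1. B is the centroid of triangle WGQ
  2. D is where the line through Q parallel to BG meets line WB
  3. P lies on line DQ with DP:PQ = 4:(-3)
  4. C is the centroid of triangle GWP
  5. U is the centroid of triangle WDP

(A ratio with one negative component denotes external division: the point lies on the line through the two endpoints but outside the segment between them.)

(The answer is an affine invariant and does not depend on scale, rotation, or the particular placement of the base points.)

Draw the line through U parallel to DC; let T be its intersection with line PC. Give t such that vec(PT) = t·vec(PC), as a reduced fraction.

t = 5/6

Work in coordinates with Q = (0, 0), G = (1, 0), W = (0, 1).
1. B is the centroid of triangle WGQ ⇒ B = (1/3, 1/3)
2. D is where the line through Q parallel to BG meets line WB ⇒ D = (2/3, -1/3)
3. P lies on line DQ with DP:PQ = 4:(-3) ⇒ P = (-2, 1)
4. C is the centroid of triangle GWP ⇒ C = (-1/3, 2/3)
5. U is the centroid of triangle WDP ⇒ U = (-4/9, 5/9)
through U parallel to DC: direction (-1, 1); meets PC at T = (-11/18, 13/18)
T = P + t·(C−P) with t = 5/6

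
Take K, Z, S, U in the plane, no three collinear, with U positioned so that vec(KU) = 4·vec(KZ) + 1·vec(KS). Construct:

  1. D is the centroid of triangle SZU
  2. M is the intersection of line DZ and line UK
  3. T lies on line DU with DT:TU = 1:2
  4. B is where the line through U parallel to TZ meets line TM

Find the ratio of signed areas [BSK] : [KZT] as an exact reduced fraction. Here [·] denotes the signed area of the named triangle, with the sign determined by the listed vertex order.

[BSK]:[KZT] = 62/7

Assign K = (0, 0), Z = (1, 0), S = (0, 1), U = (4, 1) — the answer is frame-independent, so this choice is without loss of generality.
1. D is the centroid of triangle SZU ⇒ D = (5/3, 2/3)
2. M is the intersection of line DZ and line UK ⇒ M = (4/3, 1/3)
3. T lies on line DU with DT:TU = 1:2 ⇒ T = (22/9, 7/9)
4. B is where the line through U parallel to TZ meets line TM ⇒ B = (62/9, 23/9)
2·[BSK] = 62/9, 2·[KZT] = 7/9
[BSK]:[KZT] = 62/9:7/9 = 62/7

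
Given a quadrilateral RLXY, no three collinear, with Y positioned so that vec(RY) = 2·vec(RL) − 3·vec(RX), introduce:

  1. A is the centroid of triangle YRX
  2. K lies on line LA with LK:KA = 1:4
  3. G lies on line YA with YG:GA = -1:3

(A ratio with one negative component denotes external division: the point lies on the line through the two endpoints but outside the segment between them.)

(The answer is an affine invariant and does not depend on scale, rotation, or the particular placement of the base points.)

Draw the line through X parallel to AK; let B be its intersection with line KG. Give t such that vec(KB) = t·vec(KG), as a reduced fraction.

Assign R = (0, 0), L = (1, 0), X = (0, 1), Y = (2, -3) — the answer is frame-independent, so this choice is without loss of generality.
1. A is the centroid of triangle YRX ⇒ A = (2/3, -2/3)
2. K lies on line LA with LK:KA = 1:4 ⇒ K = (14/15, -2/15)
3. G lies on line YA with YG:GA = -1:3 ⇒ G = (8/3, -25/6)
through X parallel to AK: direction (4/15, 8/15); meets KG at B = (6/25, 37/25)
B = K + t·(G−K) with t = -2/5

t = -2/5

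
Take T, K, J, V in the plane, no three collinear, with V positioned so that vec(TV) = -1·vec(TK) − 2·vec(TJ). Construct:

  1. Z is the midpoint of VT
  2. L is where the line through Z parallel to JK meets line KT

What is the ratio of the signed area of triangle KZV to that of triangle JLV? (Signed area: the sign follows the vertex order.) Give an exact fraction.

[KZV]:[JLV] = 2/7

Assign T = (0, 0), K = (1, 0), J = (0, 1), V = (-1, -2) — the answer is frame-independent, so this choice is without loss of generality.
1. Z is the midpoint of VT ⇒ Z = (-1/2, -1)
2. L is where the line through Z parallel to JK meets line KT ⇒ L = (-3/2, 0)
2·[KZV] = 1, 2·[JLV] = 7/2
[KZV]:[JLV] = 1:7/2 = 2/7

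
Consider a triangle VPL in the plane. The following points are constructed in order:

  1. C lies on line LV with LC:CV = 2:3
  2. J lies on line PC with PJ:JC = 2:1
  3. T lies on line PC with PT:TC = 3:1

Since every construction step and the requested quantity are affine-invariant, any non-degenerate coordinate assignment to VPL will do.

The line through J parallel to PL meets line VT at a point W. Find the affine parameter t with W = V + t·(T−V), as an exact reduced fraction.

Assign V = (0, 0), P = (1, 0), L = (0, 1) — the answer is frame-independent, so this choice is without loss of generality.
1. C lies on line LV with LC:CV = 2:3 ⇒ C = (0, 3/5)
2. J lies on line PC with PJ:JC = 2:1 ⇒ J = (1/3, 2/5)
3. T lies on line PC with PT:TC = 3:1 ⇒ T = (1/4, 9/20)
through J parallel to PL: direction (-1, 1); meets VT at W = (11/42, 33/70)
W = V + t·(T−V) with t = 22/21

t = 22/21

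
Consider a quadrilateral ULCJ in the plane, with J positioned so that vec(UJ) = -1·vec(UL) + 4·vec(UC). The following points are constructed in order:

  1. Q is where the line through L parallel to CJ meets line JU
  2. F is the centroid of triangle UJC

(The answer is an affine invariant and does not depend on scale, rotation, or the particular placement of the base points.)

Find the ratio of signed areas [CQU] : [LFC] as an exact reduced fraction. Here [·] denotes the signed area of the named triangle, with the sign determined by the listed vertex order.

Assign U = (0, 0), L = (1, 0), C = (0, 1), J = (-1, 4) — the answer is frame-independent, so this choice is without loss of generality.
1. Q is where the line through L parallel to CJ meets line JU ⇒ Q = (-3, 12)
2. F is the centroid of triangle UJC ⇒ F = (-1/3, 5/3)
2·[CQU] = 3, 2·[LFC] = 1/3
[CQU]:[LFC] = 3:1/3 = 9

[CQU]:[LFC] = 9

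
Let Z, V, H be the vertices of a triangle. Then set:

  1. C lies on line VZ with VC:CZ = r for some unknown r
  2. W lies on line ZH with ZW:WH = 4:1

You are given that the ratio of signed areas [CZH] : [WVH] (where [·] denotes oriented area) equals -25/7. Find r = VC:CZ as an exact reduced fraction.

r = 2/5

Assign Z = (0, 0), V = (1, 0), H = (0, 1) — the answer is frame-independent, so this choice is without loss of generality.
1. With VC:CZ = r, write λ = r/(r+1) so C = V + λ·(Z−V); C is affine-linear in λ
2. W lies on line ZH with ZW:WH = 4:1 ⇒ W = (0, 4/5)
Every point depending on C is an affine combination of C and λ-independent points, so each such coordinate is linear in λ; the λ² term in each signed area is a multiple of (Z−V)×(Z−V) = 0, so 2·[CZH] and 2·[WVH] are each linear in λ. Evaluating at λ=0 and λ=1:
  2·[CZH] = λ − 1,   2·[WVH] = 1/5
So [CZH]:[WVH] = (λ − 1) / (1/5). Setting this equal to -25/7:
  λ − 1 = -25/7·(1/5)  ⇒  λ = 2/7
Then r = λ/(1−λ) = (2/7)/(5/7) = 2/5. Check: with r = 2/5, C = (5/7, 0) and [CZH]:[WVH] = -25/7 as required.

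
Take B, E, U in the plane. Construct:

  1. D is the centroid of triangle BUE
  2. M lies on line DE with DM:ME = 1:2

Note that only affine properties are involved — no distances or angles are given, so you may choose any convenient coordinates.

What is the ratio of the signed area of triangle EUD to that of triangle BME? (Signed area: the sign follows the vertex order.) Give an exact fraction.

[EUD]:[BME] = -3/2

Choose coordinates B = (0, 0), E = (1, 0), U = (0, 1).
1. D is the centroid of triangle BUE ⇒ D = (1/3, 1/3)
2. M lies on line DE with DM:ME = 1:2 ⇒ M = (5/9, 2/9)
2·[EUD] = 1/3, 2·[BME] = -2/9
[EUD]:[BME] = 1/3:-2/9 = -3/2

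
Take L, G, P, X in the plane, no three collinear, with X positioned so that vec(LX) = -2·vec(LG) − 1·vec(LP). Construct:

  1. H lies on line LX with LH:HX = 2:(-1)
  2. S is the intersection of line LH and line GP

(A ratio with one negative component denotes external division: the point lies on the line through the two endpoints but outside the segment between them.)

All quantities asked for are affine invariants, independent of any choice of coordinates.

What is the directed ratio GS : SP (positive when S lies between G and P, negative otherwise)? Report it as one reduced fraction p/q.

Set L = (0, 0), G = (1, 0), P = (0, 1), X = (-2, -1); any affine frame gives the same invariant.
1. H lies on line LX with LH:HX = 2:(-1) ⇒ H = (-4, -2)
2. S is the intersection of line LH and line GP ⇒ S = (2/3, 1/3)
S = G + t·(P−G) with t = 1/3, so GS:SP = t:(1−t) = 1/3:2/3

GS:SP = 1/2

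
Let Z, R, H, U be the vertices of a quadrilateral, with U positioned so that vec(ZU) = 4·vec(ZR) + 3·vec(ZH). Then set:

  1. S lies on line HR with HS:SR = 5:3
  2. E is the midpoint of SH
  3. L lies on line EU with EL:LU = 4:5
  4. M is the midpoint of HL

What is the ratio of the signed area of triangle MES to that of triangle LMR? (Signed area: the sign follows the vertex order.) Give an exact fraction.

[MES]:[LMR] = 5/16

Set Z = (0, 0), R = (1, 0), H = (0, 1), U = (4, 3); any affine frame gives the same invariant.
1. S lies on line HR with HS:SR = 5:3 ⇒ S = (5/8, 3/8)
2. E is the midpoint of SH ⇒ E = (5/16, 11/16)
3. L lies on line EU with EL:LU = 4:5 ⇒ L = (281/144, 247/144)
4. M is the midpoint of HL ⇒ M = (281/288, 391/288)
2·[MES] = 5/12, 2·[LMR] = 4/3
[MES]:[LMR] = 5/12:4/3 = 5/16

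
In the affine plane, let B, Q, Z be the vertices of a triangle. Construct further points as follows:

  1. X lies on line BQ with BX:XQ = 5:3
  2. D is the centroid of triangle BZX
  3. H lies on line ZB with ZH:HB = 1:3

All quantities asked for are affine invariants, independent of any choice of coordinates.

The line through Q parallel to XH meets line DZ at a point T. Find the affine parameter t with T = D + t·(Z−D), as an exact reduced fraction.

t = 37/25

Work in coordinates with B = (0, 0), Q = (1, 0), Z = (0, 1).
1. X lies on line BQ with BX:XQ = 5:3 ⇒ X = (5/8, 0)
2. D is the centroid of triangle BZX ⇒ D = (5/24, 1/3)
3. H lies on line ZB with ZH:HB = 1:3 ⇒ H = (0, 3/4)
through Q parallel to XH: direction (-5/8, 3/4); meets DZ at T = (-1/10, 33/25)
T = D + t·(Z−D) with t = 37/25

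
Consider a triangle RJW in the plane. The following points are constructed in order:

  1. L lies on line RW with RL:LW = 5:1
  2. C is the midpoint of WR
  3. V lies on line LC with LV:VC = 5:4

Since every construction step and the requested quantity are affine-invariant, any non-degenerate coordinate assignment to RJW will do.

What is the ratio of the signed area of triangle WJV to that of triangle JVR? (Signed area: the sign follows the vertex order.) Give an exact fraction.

[WJV]:[JVR] = -19/35

Assign R = (0, 0), J = (1, 0), W = (0, 1) — the answer is frame-independent, so this choice is without loss of generality.
1. L lies on line RW with RL:LW = 5:1 ⇒ L = (0, 5/6)
2. C is the midpoint of WR ⇒ C = (0, 1/2)
3. V lies on line LC with LV:VC = 5:4 ⇒ V = (0, 35/54)
2·[WJV] = -19/54, 2·[JVR] = 35/54
[WJV]:[JVR] = -19/54:35/54 = -19/35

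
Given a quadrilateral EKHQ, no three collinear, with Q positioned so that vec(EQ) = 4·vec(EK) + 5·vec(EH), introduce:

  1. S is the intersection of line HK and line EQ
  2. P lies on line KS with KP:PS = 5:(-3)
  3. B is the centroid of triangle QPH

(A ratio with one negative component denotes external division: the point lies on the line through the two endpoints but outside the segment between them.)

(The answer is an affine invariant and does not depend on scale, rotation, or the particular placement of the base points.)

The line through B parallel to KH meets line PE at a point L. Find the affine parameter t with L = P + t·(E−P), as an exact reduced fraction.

Assign E = (0, 0), K = (1, 0), H = (0, 1), Q = (4, 5) — the answer is frame-independent, so this choice is without loss of generality.
1. S is the intersection of line HK and line EQ ⇒ S = (4/9, 5/9)
2. P lies on line KS with KP:PS = 5:(-3) ⇒ P = (-7/18, 25/18)
3. B is the centroid of triangle QPH ⇒ B = (65/54, 133/54)
through B parallel to KH: direction (-1, 1); meets PE at L = (-77/54, 275/54)
L = P + t·(E−P) with t = -8/3

t = -8/3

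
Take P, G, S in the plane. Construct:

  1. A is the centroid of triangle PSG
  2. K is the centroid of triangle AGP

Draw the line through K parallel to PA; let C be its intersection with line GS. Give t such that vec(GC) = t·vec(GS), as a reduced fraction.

t = 1/3

Assign P = (0, 0), G = (1, 0), S = (0, 1) — the answer is frame-independent, so this choice is without loss of generality.
1. A is the centroid of triangle PSG ⇒ A = (1/3, 1/3)
2. K is the centroid of triangle AGP ⇒ K = (4/9, 1/9)
through K parallel to PA: direction (1/3, 1/3); meets GS at C = (2/3, 1/3)
C = G + t·(S−G) with t = 1/3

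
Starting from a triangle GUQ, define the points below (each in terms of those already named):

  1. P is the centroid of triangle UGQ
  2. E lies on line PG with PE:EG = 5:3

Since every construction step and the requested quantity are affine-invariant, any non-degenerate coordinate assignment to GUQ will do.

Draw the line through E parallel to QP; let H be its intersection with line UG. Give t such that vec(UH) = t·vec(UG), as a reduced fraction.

t = 13/16

Work in coordinates with G = (0, 0), U = (1, 0), Q = (0, 1).
1. P is the centroid of triangle UGQ ⇒ P = (1/3, 1/3)
2. E lies on line PG with PE:EG = 5:3 ⇒ E = (1/8, 1/8)
through E parallel to QP: direction (1/3, -2/3); meets UG at H = (3/16, 0)
H = U + t·(G−U) with t = 13/16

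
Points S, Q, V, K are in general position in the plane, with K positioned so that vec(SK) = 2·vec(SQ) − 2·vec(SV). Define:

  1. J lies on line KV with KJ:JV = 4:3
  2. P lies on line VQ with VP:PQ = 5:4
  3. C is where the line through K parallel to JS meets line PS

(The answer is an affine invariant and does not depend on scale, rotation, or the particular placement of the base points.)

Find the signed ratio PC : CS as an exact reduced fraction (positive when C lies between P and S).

PC:CS = -53/36

Choose coordinates S = (0, 0), Q = (1, 0), V = (0, 1), K = (2, -2).
1. J lies on line KV with KJ:JV = 4:3 ⇒ J = (6/7, -2/7)
2. P lies on line VQ with VP:PQ = 5:4 ⇒ P = (5/9, 4/9)
3. C is where the line through K parallel to JS meets line PS ⇒ C = (-20/17, -16/17)
C = P + t·(S−P) with t = 53/17, so PC:CS = t:(1−t) = 53/17:-36/17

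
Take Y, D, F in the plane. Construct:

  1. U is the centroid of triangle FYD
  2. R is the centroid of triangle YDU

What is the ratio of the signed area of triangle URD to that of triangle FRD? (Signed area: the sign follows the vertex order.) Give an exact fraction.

[URD]:[FRD] = 1/4

Work in coordinates with Y = (0, 0), D = (1, 0), F = (0, 1).
1. U is the centroid of triangle FYD ⇒ U = (1/3, 1/3)
2. R is the centroid of triangle YDU ⇒ R = (4/9, 1/9)
2·[URD] = 1/9, 2·[FRD] = 4/9
[URD]:[FRD] = 1/9:4/9 = 1/4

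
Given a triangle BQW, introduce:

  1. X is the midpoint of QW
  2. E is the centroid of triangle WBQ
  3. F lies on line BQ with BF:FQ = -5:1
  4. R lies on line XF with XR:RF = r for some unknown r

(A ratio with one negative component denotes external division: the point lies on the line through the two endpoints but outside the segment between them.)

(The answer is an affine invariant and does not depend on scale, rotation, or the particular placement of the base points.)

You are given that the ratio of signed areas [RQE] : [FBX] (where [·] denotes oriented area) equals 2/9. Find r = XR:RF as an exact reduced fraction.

Work in coordinates with B = (0, 0), Q = (1, 0), W = (0, 1).
1. X is the midpoint of QW ⇒ X = (1/2, 1/2)
2. E is the centroid of triangle WBQ ⇒ E = (1/3, 1/3)
3. F lies on line BQ with BF:FQ = -5:1 ⇒ F = (5/4, 0)
4. With XR:RF = r, write λ = r/(r+1) so R = X + λ·(F−X); R is affine-linear in λ
Every point depending on R is an affine combination of R and λ-independent points, so each such coordinate is linear in λ; the λ² term in each signed area is a multiple of (F−X)×(F−X) = 0, so 2·[RQE] and 2·[FBX] are each linear in λ. Evaluating at λ=0 and λ=1:
  2·[RQE] = 1/12·λ − 1/6,   2·[FBX] = -5/8
So [RQE]:[FBX] = (1/12·λ − 1/6) / (-5/8). Setting this equal to 2/9:
  1/12·λ − 1/6 = 2/9·(-5/8)  ⇒  λ = 1/3
Then r = λ/(1−λ) = (1/3)/(2/3) = 1/2. Check: with r = 1/2, R = (3/4, 1/3) and [RQE]:[FBX] = 2/9 as required.

r = 1/2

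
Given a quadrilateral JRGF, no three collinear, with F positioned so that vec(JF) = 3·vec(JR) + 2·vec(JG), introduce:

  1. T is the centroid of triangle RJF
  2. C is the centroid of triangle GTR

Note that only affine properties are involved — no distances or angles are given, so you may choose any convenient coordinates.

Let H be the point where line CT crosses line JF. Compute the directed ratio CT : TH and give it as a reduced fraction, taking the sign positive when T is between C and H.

CT:TH = -7/6

Assign J = (0, 0), R = (1, 0), G = (0, 1), F = (3, 2) — the answer is frame-independent, so this choice is without loss of generality.
1. T is the centroid of triangle RJF ⇒ T = (4/3, 2/3)
2. C is the centroid of triangle GTR ⇒ C = (7/9, 5/9)
line CT meets JF at H = (6/7, 4/7)
T = C + t·(H−C) with t = 7, so CT:TH = 7:-6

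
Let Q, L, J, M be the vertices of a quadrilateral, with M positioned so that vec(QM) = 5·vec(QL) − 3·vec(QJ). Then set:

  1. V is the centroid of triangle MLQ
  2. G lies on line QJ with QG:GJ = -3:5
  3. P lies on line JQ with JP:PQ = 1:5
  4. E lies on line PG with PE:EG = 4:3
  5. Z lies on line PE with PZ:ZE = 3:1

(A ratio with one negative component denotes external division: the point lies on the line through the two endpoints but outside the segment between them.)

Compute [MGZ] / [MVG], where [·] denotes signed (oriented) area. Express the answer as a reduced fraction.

Choose coordinates Q = (0, 0), L = (1, 0), J = (0, 1), M = (5, -3).
1. V is the centroid of triangle MLQ ⇒ V = (2, -1)
2. G lies on line QJ with QG:GJ = -3:5 ⇒ G = (0, -3/2)
3. P lies on line JQ with JP:PQ = 1:5 ⇒ P = (0, 5/6)
4. E lies on line PG with PE:EG = 4:3 ⇒ E = (0, -1/2)
5. Z lies on line PE with PZ:ZE = 3:1 ⇒ Z = (0, -1/6)
2·[MGZ] = -20/3, 2·[MVG] = 11/2
[MGZ]:[MVG] = -20/3:11/2 = -40/33

[MGZ]:[MVG] = -40/33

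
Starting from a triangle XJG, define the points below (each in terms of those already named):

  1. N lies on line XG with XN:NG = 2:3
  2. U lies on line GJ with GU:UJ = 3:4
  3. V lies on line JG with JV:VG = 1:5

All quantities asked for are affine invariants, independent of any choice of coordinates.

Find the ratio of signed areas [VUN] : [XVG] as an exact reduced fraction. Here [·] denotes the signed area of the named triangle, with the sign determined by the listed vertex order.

Choose coordinates X = (0, 0), J = (1, 0), G = (0, 1).
1. N lies on line XG with XN:NG = 2:3 ⇒ N = (0, 2/5)
2. U lies on line GJ with GU:UJ = 3:4 ⇒ U = (3/7, 4/7)
3. V lies on line JG with JV:VG = 1:5 ⇒ V = (5/6, 1/6)
2·[VUN] = 17/70, 2·[XVG] = 5/6
[VUN]:[XVG] = 17/70:5/6 = 51/175

[VUN]:[XVG] = 51/175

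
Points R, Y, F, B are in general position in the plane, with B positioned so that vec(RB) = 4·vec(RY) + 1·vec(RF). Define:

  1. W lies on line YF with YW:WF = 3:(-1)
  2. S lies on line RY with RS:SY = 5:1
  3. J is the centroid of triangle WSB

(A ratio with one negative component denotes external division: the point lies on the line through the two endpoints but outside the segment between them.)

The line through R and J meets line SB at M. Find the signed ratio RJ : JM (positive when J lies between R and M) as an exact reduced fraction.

Set R = (0, 0), Y = (1, 0), F = (0, 1), B = (4, 1); any affine frame gives the same invariant.
1. W lies on line YF with YW:WF = 3:(-1) ⇒ W = (-1/2, 3/2)
2. S lies on line RY with RS:SY = 5:1 ⇒ S = (5/6, 0)
3. J is the centroid of triangle WSB ⇒ J = (13/9, 5/6)
line RJ meets SB at M = (-130/129, -25/43)
J = R + t·(M−R) with t = -43/30, so RJ:JM = -43/30:73/30

RJ:JM = -43/73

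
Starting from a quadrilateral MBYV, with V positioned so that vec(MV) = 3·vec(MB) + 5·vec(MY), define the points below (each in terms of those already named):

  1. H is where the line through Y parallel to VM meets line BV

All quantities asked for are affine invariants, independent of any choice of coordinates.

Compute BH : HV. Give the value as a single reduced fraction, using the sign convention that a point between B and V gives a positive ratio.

Assign M = (0, 0), B = (1, 0), Y = (0, 1), V = (3, 5) — the answer is frame-independent, so this choice is without loss of generality.
1. H is where the line through Y parallel to VM meets line BV ⇒ H = (21/5, 8)
H = B + t·(V−B) with t = 8/5, so BH:HV = t:(1−t) = 8/5:-3/5

BH:HV = -8/3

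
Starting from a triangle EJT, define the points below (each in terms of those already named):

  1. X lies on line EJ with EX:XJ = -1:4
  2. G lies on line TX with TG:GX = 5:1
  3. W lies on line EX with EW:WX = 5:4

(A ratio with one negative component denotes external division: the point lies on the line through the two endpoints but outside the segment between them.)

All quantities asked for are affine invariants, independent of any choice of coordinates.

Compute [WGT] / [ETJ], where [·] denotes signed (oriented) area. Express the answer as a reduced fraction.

Assign E = (0, 0), J = (1, 0), T = (0, 1) — the answer is frame-independent, so this choice is without loss of generality.
1. X lies on line EJ with EX:XJ = -1:4 ⇒ X = (-1/3, 0)
2. G lies on line TX with TG:GX = 5:1 ⇒ G = (-5/18, 1/6)
3. W lies on line EX with EW:WX = 5:4 ⇒ W = (-5/27, 0)
2·[WGT] = -10/81, 2·[ETJ] = -1
[WGT]:[ETJ] = -10/81:-1 = 10/81

[WGT]:[ETJ] = 10/81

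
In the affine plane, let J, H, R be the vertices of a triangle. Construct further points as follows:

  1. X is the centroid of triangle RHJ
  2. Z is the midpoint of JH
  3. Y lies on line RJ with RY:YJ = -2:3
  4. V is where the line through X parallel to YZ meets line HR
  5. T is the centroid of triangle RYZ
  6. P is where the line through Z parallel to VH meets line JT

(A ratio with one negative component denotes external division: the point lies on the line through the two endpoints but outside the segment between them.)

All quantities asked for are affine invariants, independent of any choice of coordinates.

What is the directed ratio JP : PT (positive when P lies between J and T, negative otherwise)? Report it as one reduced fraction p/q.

JP:PT = 1/2

Work in coordinates with J = (0, 0), H = (1, 0), R = (0, 1).
1. X is the centroid of triangle RHJ ⇒ X = (1/3, 1/3)
2. Z is the midpoint of JH ⇒ Z = (1/2, 0)
3. Y lies on line RJ with RY:YJ = -2:3 ⇒ Y = (0, 3)
4. V is where the line through X parallel to YZ meets line HR ⇒ V = (4/15, 11/15)
5. T is the centroid of triangle RYZ ⇒ T = (1/6, 4/3)
6. P is where the line through Z parallel to VH meets line JT ⇒ P = (1/18, 4/9)
P = J + t·(T−J) with t = 1/3, so JP:PT = t:(1−t) = 1/3:2/3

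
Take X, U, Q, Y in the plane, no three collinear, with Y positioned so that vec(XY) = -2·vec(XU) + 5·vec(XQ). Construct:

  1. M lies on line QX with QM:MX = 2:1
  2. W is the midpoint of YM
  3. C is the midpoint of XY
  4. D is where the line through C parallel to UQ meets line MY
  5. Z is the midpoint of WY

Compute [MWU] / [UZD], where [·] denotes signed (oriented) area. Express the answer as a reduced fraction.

[MWU]:[UZD] = -8/5

Work in coordinates with X = (0, 0), U = (1, 0), Q = (0, 1), Y = (-2, 5).
1. M lies on line QX with QM:MX = 2:1 ⇒ M = (0, 1/3)
2. W is the midpoint of YM ⇒ W = (-1, 8/3)
3. C is the midpoint of XY ⇒ C = (-1, 5/2)
4. D is where the line through C parallel to UQ meets line MY ⇒ D = (-7/8, 19/8)
5. Z is the midpoint of WY ⇒ Z = (-3/2, 23/6)
2·[MWU] = -2, 2·[UZD] = 5/4
[MWU]:[UZD] = -2:5/4 = -8/5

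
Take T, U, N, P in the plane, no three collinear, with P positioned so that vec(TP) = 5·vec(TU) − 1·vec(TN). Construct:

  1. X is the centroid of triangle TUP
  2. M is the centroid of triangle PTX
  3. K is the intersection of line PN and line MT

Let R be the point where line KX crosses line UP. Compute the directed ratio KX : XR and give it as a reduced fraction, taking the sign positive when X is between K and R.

KX:XR = -31/22

Set T = (0, 0), U = (1, 0), N = (0, 1), P = (5, -1); any affine frame gives the same invariant.
1. X is the centroid of triangle TUP ⇒ X = (2, -1/3)
2. M is the centroid of triangle PTX ⇒ M = (7/3, -4/9)
3. K is the intersection of line PN and line MT ⇒ K = (105/22, -10/11)
line KX meets UP at R = (123/31, -23/31)
X = K + t·(R−K) with t = 31/9, so KX:XR = 31/9:-22/9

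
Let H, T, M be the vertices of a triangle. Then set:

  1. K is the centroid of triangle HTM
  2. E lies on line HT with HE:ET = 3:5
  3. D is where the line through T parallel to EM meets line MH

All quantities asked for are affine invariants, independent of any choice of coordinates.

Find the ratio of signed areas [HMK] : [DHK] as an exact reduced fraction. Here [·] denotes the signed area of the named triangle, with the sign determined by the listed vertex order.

[HMK]:[DHK] = -3/8

Set H = (0, 0), T = (1, 0), M = (0, 1); any affine frame gives the same invariant.
1. K is the centroid of triangle HTM ⇒ K = (1/3, 1/3)
2. E lies on line HT with HE:ET = 3:5 ⇒ E = (3/8, 0)
3. D is where the line through T parallel to EM meets line MH ⇒ D = (0, 8/3)
2·[HMK] = -1/3, 2·[DHK] = 8/9
[HMK]:[DHK] = -1/3:8/9 = -3/8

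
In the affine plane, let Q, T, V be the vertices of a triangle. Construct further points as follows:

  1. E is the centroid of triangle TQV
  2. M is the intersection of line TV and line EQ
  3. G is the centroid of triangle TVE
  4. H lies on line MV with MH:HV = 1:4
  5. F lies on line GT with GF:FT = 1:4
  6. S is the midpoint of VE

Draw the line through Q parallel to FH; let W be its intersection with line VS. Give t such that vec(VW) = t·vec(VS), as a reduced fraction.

Work in coordinates with Q = (0, 0), T = (1, 0), V = (0, 1).
1. E is the centroid of triangle TQV ⇒ E = (1/3, 1/3)
2. M is the intersection of line TV and line EQ ⇒ M = (1/2, 1/2)
3. G is the centroid of triangle TVE ⇒ G = (4/9, 4/9)
4. H lies on line MV with MH:HV = 1:4 ⇒ H = (2/5, 3/5)
5. F lies on line GT with GF:FT = 1:4 ⇒ F = (5/9, 16/45)
6. S is the midpoint of VE ⇒ S = (1/6, 2/3)
through Q parallel to FH: direction (-7/45, 11/45); meets VS at W = (7/3, -11/3)
W = V + t·(S−V) with t = 14

t = 14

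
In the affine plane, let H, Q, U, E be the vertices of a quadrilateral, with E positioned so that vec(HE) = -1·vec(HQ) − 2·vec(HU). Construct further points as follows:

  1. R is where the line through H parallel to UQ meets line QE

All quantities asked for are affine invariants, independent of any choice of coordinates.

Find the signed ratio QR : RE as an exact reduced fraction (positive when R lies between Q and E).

QR:RE = 1/3

Assign H = (0, 0), Q = (1, 0), U = (0, 1), E = (-1, -2) — the answer is frame-independent, so this choice is without loss of generality.
1. R is where the line through H parallel to UQ meets line QE ⇒ R = (1/2, -1/2)
R = Q + t·(E−Q) with t = 1/4, so QR:RE = t:(1−t) = 1/4:3/4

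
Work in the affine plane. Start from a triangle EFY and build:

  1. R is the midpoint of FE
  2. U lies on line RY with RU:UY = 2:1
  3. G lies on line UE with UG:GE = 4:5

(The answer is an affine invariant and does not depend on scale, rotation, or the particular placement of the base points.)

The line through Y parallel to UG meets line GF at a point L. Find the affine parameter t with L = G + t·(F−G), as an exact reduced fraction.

Set E = (0, 0), F = (1, 0), Y = (0, 1); any affine frame gives the same invariant.
1. R is the midpoint of FE ⇒ R = (1/2, 0)
2. U lies on line RY with RU:UY = 2:1 ⇒ U = (1/6, 2/3)
3. G lies on line UE with UG:GE = 4:5 ⇒ G = (5/54, 10/27)
through Y parallel to UG: direction (-2/27, -8/27); meets GF at L = (-29/216, 25/54)
L = G + t·(F−G) with t = -1/4

t = -1/4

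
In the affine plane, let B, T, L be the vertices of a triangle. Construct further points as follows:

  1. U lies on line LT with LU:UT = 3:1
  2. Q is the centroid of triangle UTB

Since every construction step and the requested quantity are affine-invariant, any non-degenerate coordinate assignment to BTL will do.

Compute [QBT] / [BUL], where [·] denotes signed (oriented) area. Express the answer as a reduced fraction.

Set B = (0, 0), T = (1, 0), L = (0, 1); any affine frame gives the same invariant.
1. U lies on line LT with LU:UT = 3:1 ⇒ U = (3/4, 1/4)
2. Q is the centroid of triangle UTB ⇒ Q = (7/12, 1/12)
2·[QBT] = 1/12, 2·[BUL] = 3/4
[QBT]:[BUL] = 1/12:3/4 = 1/9

[QBT]:[BUL] = 1/9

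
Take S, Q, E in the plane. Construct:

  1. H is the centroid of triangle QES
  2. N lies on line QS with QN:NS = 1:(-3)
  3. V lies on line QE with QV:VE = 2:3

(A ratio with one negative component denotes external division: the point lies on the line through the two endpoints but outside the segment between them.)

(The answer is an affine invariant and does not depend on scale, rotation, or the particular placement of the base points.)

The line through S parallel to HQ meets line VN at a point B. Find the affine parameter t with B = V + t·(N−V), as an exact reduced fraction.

t = -14

Choose coordinates S = (0, 0), Q = (1, 0), E = (0, 1).
1. H is the centroid of triangle QES ⇒ H = (1/3, 1/3)
2. N lies on line QS with QN:NS = 1:(-3) ⇒ N = (3/2, 0)
3. V lies on line QE with QV:VE = 2:3 ⇒ V = (3/5, 2/5)
through S parallel to HQ: direction (2/3, -1/3); meets VN at B = (-12, 6)
B = V + t·(N−V) with t = -14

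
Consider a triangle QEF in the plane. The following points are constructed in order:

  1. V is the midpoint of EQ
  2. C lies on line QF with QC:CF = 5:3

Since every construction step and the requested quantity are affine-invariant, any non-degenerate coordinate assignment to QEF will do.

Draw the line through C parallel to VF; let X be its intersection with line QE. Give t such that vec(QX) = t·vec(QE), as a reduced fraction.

t = 5/16

Assign Q = (0, 0), E = (1, 0), F = (0, 1) — the answer is frame-independent, so this choice is without loss of generality.
1. V is the midpoint of EQ ⇒ V = (1/2, 0)
2. C lies on line QF with QC:CF = 5:3 ⇒ C = (0, 5/8)
through C parallel to VF: direction (-1/2, 1); meets QE at X = (5/16, 0)
X = Q + t·(E−Q) with t = 5/16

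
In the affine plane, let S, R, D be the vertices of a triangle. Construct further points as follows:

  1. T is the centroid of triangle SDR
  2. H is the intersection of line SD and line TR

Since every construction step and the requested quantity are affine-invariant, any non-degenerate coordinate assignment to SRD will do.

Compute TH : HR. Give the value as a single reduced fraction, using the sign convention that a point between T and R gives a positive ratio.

TH:HR = -1/3

Set S = (0, 0), R = (1, 0), D = (0, 1); any affine frame gives the same invariant.
1. T is the centroid of triangle SDR ⇒ T = (1/3, 1/3)
2. H is the intersection of line SD and line TR ⇒ H = (0, 1/2)
H = T + t·(R−T) with t = -1/2, so TH:HR = t:(1−t) = -1/2:3/2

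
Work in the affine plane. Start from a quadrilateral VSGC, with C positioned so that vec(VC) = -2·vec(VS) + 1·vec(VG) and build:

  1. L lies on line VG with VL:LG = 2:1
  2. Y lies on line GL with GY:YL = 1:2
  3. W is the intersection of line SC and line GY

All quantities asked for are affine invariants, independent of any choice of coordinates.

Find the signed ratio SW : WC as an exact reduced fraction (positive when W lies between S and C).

Set V = (0, 0), S = (1, 0), G = (0, 1), C = (-2, 1); any affine frame gives the same invariant.
1. L lies on line VG with VL:LG = 2:1 ⇒ L = (0, 2/3)
2. Y lies on line GL with GY:YL = 1:2 ⇒ Y = (0, 8/9)
3. W is the intersection of line SC and line GY ⇒ W = (0, 1/3)
W = S + t·(C−S) with t = 1/3, so SW:WC = t:(1−t) = 1/3:2/3

SW:WC = 1/2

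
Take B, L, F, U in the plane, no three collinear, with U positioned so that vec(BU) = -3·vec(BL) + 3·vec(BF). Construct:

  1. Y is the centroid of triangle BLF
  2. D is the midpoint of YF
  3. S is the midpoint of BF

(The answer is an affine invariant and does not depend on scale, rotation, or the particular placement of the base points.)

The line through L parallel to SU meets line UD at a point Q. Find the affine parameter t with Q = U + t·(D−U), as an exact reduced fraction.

t = 12/11

Work in coordinates with B = (0, 0), L = (1, 0), F = (0, 1), U = (-3, 3).
1. Y is the centroid of triangle BLF ⇒ Y = (1/3, 1/3)
2. D is the midpoint of YF ⇒ D = (1/6, 2/3)
3. S is the midpoint of BF ⇒ S = (0, 1/2)
through L parallel to SU: direction (-3, 5/2); meets UD at Q = (5/11, 5/11)
Q = U + t·(D−U) with t = 12/11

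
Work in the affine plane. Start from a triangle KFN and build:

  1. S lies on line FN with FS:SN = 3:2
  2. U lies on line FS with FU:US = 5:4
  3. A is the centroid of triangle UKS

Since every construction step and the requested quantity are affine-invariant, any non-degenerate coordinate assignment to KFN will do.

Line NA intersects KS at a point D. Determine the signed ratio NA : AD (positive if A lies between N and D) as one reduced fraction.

Choose coordinates K = (0, 0), F = (1, 0), N = (0, 1).
1. S lies on line FN with FS:SN = 3:2 ⇒ S = (2/5, 3/5)
2. U lies on line FS with FU:US = 5:4 ⇒ U = (2/3, 1/3)
3. A is the centroid of triangle UKS ⇒ A = (16/45, 14/45)
line NA meets KS at D = (16/55, 24/55)
A = N + t·(D−N) with t = 11/9, so NA:AD = 11/9:-2/9

NA:AD = -11/2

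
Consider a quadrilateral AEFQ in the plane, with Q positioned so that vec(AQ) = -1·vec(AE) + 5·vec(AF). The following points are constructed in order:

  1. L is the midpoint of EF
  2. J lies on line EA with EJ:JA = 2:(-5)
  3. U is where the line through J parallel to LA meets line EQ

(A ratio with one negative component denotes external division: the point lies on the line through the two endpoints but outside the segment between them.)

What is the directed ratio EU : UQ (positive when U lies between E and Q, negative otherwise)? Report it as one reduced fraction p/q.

EU:UQ = -2/23

Choose coordinates A = (0, 0), E = (1, 0), F = (0, 1), Q = (-1, 5).
1. L is the midpoint of EF ⇒ L = (1/2, 1/2)
2. J lies on line EA with EJ:JA = 2:(-5) ⇒ J = (5/3, 0)
3. U is where the line through J parallel to LA meets line EQ ⇒ U = (25/21, -10/21)
U = E + t·(Q−E) with t = -2/21, so EU:UQ = t:(1−t) = -2/21:23/21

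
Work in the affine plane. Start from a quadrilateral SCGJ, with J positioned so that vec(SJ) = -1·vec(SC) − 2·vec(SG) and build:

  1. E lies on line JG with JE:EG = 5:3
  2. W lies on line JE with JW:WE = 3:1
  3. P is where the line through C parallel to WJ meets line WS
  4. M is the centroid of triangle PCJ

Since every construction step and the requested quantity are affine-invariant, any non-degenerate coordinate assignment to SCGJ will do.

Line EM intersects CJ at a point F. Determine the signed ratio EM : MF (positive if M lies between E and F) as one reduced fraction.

EM:MF = 41/19

Assign S = (0, 0), C = (1, 0), G = (0, 1), J = (-1, -2) — the answer is frame-independent, so this choice is without loss of generality.
1. E lies on line JG with JE:EG = 5:3 ⇒ E = (-3/8, -1/8)
2. W lies on line JE with JW:WE = 3:1 ⇒ W = (-17/32, -19/32)
3. P is where the line through C parallel to WJ meets line WS ⇒ P = (51/32, 57/32)
4. M is the centroid of triangle PCJ ⇒ M = (17/32, -7/96)
line EM meets CJ at F = (39/41, -2/41)
M = E + t·(F−E) with t = 41/60, so EM:MF = 41/60:19/60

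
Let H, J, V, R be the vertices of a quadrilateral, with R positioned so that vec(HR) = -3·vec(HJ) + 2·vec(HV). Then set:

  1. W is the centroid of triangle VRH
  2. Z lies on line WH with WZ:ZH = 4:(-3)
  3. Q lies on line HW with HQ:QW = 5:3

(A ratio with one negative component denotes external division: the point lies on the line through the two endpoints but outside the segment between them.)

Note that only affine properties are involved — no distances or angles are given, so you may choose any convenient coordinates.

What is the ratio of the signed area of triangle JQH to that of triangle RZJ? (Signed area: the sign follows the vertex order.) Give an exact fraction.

[JQH]:[RZJ] = 5/64

Work in coordinates with H = (0, 0), J = (1, 0), V = (0, 1), R = (-3, 2).
1. W is the centroid of triangle VRH ⇒ W = (-1, 1)
2. Z lies on line WH with WZ:ZH = 4:(-3) ⇒ Z = (3, -3)
3. Q lies on line HW with HQ:QW = 5:3 ⇒ Q = (-5/8, 5/8)
2·[JQH] = 5/8, 2·[RZJ] = 8
[JQH]:[RZJ] = 5/8:8 = 5/64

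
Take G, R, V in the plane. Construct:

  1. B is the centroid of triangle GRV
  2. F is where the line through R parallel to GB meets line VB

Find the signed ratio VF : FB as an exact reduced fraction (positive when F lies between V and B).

VF:FB = -2

Assign G = (0, 0), R = (1, 0), V = (0, 1) — the answer is frame-independent, so this choice is without loss of generality.
1. B is the centroid of triangle GRV ⇒ B = (1/3, 1/3)
2. F is where the line through R parallel to GB meets line VB ⇒ F = (2/3, -1/3)
F = V + t·(B−V) with t = 2, so VF:FB = t:(1−t) = 2:-1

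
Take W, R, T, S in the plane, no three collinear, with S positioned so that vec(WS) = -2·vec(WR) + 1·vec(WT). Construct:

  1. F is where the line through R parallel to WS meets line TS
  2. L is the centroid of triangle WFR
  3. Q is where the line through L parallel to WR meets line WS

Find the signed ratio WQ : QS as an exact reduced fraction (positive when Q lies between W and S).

WQ:QS = 1/2

Set W = (0, 0), R = (1, 0), T = (0, 1), S = (-2, 1); any affine frame gives the same invariant.
1. F is where the line through R parallel to WS meets line TS ⇒ F = (-1, 1)
2. L is the centroid of triangle WFR ⇒ L = (0, 1/3)
3. Q is where the line through L parallel to WR meets line WS ⇒ Q = (-2/3, 1/3)
Q = W + t·(S−W) with t = 1/3, so WQ:QS = t:(1−t) = 1/3:2/3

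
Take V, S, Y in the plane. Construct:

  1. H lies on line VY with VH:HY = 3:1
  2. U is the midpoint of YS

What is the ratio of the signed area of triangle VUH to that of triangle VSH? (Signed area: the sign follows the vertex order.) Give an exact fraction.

Choose coordinates V = (0, 0), S = (1, 0), Y = (0, 1).
1. H lies on line VY with VH:HY = 3:1 ⇒ H = (0, 3/4)
2. U is the midpoint of YS ⇒ U = (1/2, 1/2)
2·[VUH] = 3/8, 2·[VSH] = 3/4
[VUH]:[VSH] = 3/8:3/4 = 1/2

[VUH]:[VSH] = 1/2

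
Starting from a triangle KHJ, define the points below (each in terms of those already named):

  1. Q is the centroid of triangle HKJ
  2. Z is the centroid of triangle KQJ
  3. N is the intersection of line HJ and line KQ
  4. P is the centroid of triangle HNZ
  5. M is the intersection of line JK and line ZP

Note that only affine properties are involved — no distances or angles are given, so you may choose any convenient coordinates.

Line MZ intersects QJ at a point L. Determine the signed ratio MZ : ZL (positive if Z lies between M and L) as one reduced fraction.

Assign K = (0, 0), H = (1, 0), J = (0, 1) — the answer is frame-independent, so this choice is without loss of generality.
1. Q is the centroid of triangle HKJ ⇒ Q = (1/3, 1/3)
2. Z is the centroid of triangle KQJ ⇒ Z = (1/9, 4/9)
3. N is the intersection of line HJ and line KQ ⇒ N = (1/2, 1/2)
4. P is the centroid of triangle HNZ ⇒ P = (29/54, 17/54)
5. M is the intersection of line JK and line ZP ⇒ M = (0, 11/23)
line MZ meets QJ at L = (4/13, 5/13)
Z = M + t·(L−M) with t = 13/36, so MZ:ZL = 13/36:23/36

MZ:ZL = 13/23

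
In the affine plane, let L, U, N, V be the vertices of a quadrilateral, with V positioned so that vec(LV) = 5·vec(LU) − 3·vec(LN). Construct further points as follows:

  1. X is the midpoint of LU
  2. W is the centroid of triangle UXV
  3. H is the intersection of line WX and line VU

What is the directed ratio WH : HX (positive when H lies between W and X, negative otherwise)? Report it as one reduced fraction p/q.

WH:HX = -1/3

Work in coordinates with L = (0, 0), U = (1, 0), N = (0, 1), V = (5, -3).
1. X is the midpoint of LU ⇒ X = (1/2, 0)
2. W is the centroid of triangle UXV ⇒ W = (13/6, -1)
3. H is the intersection of line WX and line VU ⇒ H = (3, -3/2)
H = W + t·(X−W) with t = -1/2, so WH:HX = t:(1−t) = -1/2:3/2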